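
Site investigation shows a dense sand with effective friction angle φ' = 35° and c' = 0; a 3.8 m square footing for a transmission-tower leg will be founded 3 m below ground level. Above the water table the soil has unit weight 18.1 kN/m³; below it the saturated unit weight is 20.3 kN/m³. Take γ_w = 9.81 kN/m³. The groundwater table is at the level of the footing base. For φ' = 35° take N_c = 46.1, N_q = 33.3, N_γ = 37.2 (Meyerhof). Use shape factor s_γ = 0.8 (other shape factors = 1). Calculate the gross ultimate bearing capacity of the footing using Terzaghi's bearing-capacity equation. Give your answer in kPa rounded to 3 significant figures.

q_ult ≈ 2400 kPa

Overburden at base level: q = 18.1 × 3 = 54.3 kPa.
Below the base the soil is submerged, so the ½γBN_γ term uses γ' = 20.3 − 9.81 = 10.49 kN/m³.
Surcharge term q·N_q = 54.3 × 33.3 = 1808.2 kPa; self-weight term 0.5·γ·B·N_γ·s_γ = 0.5 × 10.49 × 3.8 × 37.2 × 0.8 = 593.15 kPa.
q_ult = 1808.2 + 593.15 = 2401.3 kPa.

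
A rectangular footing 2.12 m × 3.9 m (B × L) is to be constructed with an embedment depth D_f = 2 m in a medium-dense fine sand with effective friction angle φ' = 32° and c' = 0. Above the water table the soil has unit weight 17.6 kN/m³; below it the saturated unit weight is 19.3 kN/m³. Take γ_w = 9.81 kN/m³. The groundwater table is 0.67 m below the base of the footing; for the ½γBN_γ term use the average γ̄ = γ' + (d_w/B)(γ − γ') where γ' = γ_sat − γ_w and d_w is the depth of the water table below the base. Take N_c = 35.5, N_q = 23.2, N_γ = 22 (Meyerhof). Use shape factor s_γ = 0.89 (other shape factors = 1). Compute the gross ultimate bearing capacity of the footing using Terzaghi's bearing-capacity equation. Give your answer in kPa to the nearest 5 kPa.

q_ult ≈ 1065 kPa

Effective surcharge at the founding depth q = γ·D_f = 17.6 × 2 = 35.2 kPa.
With d_w = 0.67 m < B, γ̄ = 9.49 + (0.67/2.12) × (17.6 − 9.49) = 12.053 kN/m³.
q_ult = q·N_q + 0.5·γ·B·N_γ·s_γ
     = 35.2 × 23.2 + 0.5 × 12.053 × 2.12 × 22 × 0.89
     = 816.64 + 250.16 = 1066.8 kPa.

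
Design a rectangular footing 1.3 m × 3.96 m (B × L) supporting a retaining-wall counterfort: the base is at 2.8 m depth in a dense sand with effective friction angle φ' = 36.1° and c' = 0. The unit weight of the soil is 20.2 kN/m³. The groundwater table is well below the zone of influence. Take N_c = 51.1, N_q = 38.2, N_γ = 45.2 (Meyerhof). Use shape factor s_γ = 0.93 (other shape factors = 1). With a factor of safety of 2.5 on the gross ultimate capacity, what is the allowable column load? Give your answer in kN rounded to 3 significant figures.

Effective surcharge at the founding depth q = γ·D_f = 20.2 × 2.8 = 56.56 kPa.
q_ult = q·N_q + 0.5·γ·B·N_γ·s_γ
     = 56.56 × 38.2 + 0.5 × 20.2 × 1.3 × 45.2 × 0.93
     = 2160.6 + 551.93 = 2712.5 kPa.
Gross allowable pressure q_all = 2712.5 / 2.5 = 1085 kPa.
Footing area = 5.148 m², so allowable column load = 1085 × 5.148 = 5585.6 kN.

P_all ≈ 5590 kN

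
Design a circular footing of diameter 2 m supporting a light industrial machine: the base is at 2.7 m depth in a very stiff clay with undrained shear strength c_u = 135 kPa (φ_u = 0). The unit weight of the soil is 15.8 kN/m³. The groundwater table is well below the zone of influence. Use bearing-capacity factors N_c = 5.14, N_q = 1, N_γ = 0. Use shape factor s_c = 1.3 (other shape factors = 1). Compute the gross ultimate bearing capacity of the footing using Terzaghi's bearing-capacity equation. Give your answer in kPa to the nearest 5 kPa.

q_ult ≈ 945 kPa

Effective surcharge at the founding depth q = γ·D_f = 15.8 × 2.7 = 42.66 kPa.
q_ult = c·N_c·s_c + q·N_q
     = 135 × 5.14 × 1.3 + 42.66 × 1
     = 902.07 + 42.66 = 944.73 kPa.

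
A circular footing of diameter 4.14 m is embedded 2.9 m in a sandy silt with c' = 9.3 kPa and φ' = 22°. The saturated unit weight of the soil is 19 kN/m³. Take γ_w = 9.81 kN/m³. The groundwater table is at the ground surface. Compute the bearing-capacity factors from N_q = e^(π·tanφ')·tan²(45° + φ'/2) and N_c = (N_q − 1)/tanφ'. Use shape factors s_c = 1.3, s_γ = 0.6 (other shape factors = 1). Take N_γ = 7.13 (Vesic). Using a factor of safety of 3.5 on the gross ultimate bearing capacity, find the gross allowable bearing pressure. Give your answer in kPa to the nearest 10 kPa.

q_all ≈ 140 kPa

N_q = e^(π·tan22°)·tan²(56°) = 7.82; N_c = (N_q − 1)/tanφ' = 16.88.
With the water table at the surface the whole profile is submerged: γ' = 19 − 9.81 = 9.19 kN/m³, so q = γ'·D_f = 26.651 kPa; the same γ' applies in the ½γBN_γ term.
q_ult = c·N_c·s_c + q·N_q + 0.5·γ·B·N_γ·s_γ
     = 9.3 × 16.883 × 1.3 + 26.651 × 7.8211 + 0.5 × 9.19 × 4.14 × 7.13 × 0.6
     = 204.11 + 208.44 + 81.382 = 493.94 kPa.
q_all = 493.94 / 3.5 = 141.12 kPa.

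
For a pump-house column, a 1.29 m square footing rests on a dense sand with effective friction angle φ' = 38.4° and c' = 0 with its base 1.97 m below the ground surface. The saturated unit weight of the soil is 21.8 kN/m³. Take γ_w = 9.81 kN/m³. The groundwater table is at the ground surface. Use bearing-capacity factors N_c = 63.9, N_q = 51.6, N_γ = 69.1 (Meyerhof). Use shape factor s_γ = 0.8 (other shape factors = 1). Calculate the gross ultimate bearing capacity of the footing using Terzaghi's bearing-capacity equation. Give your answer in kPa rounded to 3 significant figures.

With the water table at the surface the whole profile is submerged: γ' = 21.8 − 9.81 = 11.99 kN/m³, so q = γ'·D_f = 23.62 kPa; the same γ' applies in the ½γBN_γ term.
q_ult = q·N_q + 0.5·γ·B·N_γ·s_γ
     = 23.62 × 51.6 + 0.5 × 11.99 × 1.29 × 69.1 × 0.8
     = 1218.8 + 427.51 = 1646.3 kPa.

q_ult ≈ 1650 kPa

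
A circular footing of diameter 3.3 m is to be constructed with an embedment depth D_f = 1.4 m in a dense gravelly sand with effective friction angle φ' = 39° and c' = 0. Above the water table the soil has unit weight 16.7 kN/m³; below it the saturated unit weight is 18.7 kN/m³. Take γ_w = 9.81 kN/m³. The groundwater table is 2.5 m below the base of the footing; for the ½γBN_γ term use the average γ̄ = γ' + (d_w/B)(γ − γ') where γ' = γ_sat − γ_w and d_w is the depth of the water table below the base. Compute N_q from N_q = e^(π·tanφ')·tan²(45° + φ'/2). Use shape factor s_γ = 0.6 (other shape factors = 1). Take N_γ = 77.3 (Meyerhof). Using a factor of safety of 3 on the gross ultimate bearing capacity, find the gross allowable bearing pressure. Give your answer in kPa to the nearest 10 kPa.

N_q = e^(π·tan39°)·tan²(64.5°) = 55.96.
q = γ·D_f = 16.7 × 1.4 = 23.38 kPa.
γ' = 8.89 kN/m³; averaging over the depth B below the base, γ̄ = γ' + (d_w/B)(γ − γ') = 14.807 kN/m³.
q·N_q = 23.38 × 55.957 = 1308.3 kPa
0.5·γ·B·N_γ·s_γ = 0.5 × 14.807 × 3.3 × 77.3 × 0.6 = 1133.1 kPa
q_ult = 1308.3 + 1133.1 = 2441.4 kPa.
q_all = 2441.4 / 3 = 813.8 kPa.

q_all ≈ 810 kPa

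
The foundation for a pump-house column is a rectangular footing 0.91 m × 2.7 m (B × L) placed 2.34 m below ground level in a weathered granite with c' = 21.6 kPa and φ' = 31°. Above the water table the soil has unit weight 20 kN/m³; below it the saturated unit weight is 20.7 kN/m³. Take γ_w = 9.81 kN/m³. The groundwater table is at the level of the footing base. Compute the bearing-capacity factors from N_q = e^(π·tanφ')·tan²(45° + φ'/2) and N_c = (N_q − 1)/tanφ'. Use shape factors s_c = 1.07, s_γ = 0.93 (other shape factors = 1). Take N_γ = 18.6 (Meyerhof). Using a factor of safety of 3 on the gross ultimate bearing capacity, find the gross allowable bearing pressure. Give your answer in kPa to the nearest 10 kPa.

N_q = e^(π·tan31°)·tan²(60.5°) = 20.63; N_c = (N_q − 1)/tanφ' = 32.67.
Effective surcharge at the founding depth q = γ·D_f = 20 × 2.34 = 46.8 kPa.
The water table coincides with the base, so in the self-weight term γ → γ' = 10.89 kN/m³.
q_ult = c·N_c·s_c + q·N_q + 0.5·γ·B·N_γ·s_γ
     = 21.6 × 32.671 × 1.07 + 46.8 × 20.631 + 0.5 × 10.89 × 0.91 × 18.6 × 0.93
     = 755.1 + 965.52 + 85.711 = 1806.3 kPa.
q_all = 1806.3 / 3 = 602.11 kPa.

q_all ≈ 600 kPa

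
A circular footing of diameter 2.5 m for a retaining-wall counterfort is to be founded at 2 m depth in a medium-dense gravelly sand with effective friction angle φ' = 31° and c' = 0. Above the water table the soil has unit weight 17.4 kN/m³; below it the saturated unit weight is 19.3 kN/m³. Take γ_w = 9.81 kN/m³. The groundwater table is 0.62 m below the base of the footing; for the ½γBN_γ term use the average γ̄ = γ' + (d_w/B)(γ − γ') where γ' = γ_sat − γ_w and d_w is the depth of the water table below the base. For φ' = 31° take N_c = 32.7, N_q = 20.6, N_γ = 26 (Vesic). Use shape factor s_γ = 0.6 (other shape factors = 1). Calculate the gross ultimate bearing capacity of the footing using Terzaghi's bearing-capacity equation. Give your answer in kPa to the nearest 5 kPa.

q_ult ≈ 940 kPa

Effective surcharge at the founding depth q = γ·D_f = 17.4 × 2 = 34.8 kPa.
With d_w = 0.62 m < B, γ̄ = 9.49 + (0.62/2.5) × (17.4 − 9.49) = 11.452 kN/m³.
q_ult = q·N_q + 0.5·γ·B·N_γ·s_γ
     = 34.8 × 20.6 + 0.5 × 11.452 × 2.5 × 26 × 0.6
     = 716.88 + 223.31 = 940.19 kPa.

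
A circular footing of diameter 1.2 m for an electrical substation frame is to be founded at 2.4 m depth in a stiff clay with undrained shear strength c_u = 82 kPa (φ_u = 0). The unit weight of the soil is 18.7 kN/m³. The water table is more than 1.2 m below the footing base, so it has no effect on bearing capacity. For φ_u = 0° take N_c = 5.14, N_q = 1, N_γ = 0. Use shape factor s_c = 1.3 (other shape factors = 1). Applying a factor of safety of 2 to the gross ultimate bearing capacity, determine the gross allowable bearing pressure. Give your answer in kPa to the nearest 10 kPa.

q_all ≈ 300 kPa

q = γ·D_f = 18.7 × 2.4 = 44.88 kPa.
c·N_c·s_c = 82 × 5.14 × 1.3 = 547.92 kPa
q·N_q = 44.88 × 1 = 44.88 kPa
q_ult = 547.92 + 44.88 = 592.8 kPa.
q_all = q_ult / FS = 592.8 / 2 = 296.4 kPa.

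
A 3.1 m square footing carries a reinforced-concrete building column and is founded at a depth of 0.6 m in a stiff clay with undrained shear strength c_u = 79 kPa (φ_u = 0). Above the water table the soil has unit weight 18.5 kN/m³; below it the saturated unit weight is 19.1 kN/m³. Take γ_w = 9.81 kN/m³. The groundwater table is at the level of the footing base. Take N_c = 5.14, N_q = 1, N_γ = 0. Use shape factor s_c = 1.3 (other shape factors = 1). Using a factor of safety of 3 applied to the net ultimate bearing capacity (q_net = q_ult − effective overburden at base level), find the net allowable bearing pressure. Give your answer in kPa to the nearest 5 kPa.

Effective surcharge at the founding depth q = γ·D_f = 18.5 × 0.6 = 11.1 kPa.
q_ult = c·N_c·s_c + q·N_q
     = 79 × 5.14 × 1.3 + 11.1 × 1
     = 527.88 + 11.1 = 538.98 kPa.
Net ultimate: q_net = 538.98 − 11.1 = 527.88 kPa.
q_all(net) = 527.88 / 3 = 175.96 kPa.

q_all(net) ≈ 175 kPa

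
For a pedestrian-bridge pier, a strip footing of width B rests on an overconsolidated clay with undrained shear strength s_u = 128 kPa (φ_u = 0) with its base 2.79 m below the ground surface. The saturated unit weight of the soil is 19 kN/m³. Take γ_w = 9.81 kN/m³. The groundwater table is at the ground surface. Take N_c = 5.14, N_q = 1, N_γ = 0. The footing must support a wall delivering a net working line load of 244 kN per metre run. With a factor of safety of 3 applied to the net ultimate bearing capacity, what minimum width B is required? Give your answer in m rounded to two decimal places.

B = 1.11 m

Water table at ground surface, so effective unit weight γ' = 19 − 9.81 = 9.19 kN/m³ is used throughout; overburden q = 9.19 × 2.79 = 25.64 kPa.
Cohesion term c·N_c = 128 × 5.14 = 657.92 kPa; surcharge term q·N_q = 25.64 × 1 = 25.64 kPa.
q_ult = 657.92 + 25.64 = 683.56 kPa.
For φ = 0 the ½γBN_γ term vanishes, so q_ult is independent of B. q_net = 683.56 − 25.64 = 657.92 kPa; q_all(net) = 657.92/3 = 219.31 kPa.
Required width B = w / q_all(net) = 244 / 219.31 = 1.113 m.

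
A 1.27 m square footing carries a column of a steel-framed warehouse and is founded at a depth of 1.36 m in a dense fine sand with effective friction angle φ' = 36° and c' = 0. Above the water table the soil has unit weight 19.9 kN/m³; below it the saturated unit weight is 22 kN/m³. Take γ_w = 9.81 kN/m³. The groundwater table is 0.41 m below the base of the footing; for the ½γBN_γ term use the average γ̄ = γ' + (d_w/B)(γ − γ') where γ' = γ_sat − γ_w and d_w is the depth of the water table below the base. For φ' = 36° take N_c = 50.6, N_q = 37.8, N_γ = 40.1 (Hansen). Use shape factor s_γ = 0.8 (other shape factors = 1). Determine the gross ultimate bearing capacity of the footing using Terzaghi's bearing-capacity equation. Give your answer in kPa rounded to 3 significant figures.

q_ult ≈ 1320 kPa

Effective surcharge at the founding depth q = γ·D_f = 19.9 × 1.36 = 27.064 kPa.
With d_w = 0.41 m < B, γ̄ = 12.19 + (0.41/1.27) × (19.9 − 12.19) = 14.679 kN/m³.
q_ult = q·N_q + 0.5·γ·B·N_γ·s_γ
     = 27.064 × 37.8 + 0.5 × 14.679 × 1.27 × 40.1 × 0.8
     = 1023 + 299.02 = 1322 kPa.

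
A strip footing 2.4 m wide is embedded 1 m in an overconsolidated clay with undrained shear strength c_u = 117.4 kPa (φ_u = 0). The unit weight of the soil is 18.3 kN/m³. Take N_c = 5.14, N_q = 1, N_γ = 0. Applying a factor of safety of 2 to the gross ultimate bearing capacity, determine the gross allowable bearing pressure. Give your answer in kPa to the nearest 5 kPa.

q_all ≈ 310 kPa

q = γ·D_f = 18.3 × 1 = 18.3 kPa.
c·N_c = 117.4 × 5.14 = 603.44 kPa
q·N_q = 18.3 × 1 = 18.3 kPa
q_ult = 603.44 + 18.3 = 621.74 kPa.
q_all = q_ult / FS = 621.74 / 2 = 310.87 kPa.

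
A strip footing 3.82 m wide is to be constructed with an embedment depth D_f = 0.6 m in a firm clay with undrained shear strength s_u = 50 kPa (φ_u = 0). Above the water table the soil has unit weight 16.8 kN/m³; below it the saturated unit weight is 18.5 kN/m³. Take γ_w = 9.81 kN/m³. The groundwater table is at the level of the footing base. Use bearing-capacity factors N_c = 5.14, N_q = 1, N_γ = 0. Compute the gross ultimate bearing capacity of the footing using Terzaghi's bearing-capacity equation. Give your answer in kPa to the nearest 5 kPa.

Effective surcharge at the founding depth q = γ·D_f = 16.8 × 0.6 = 10.08 kPa.
q_ult = c·N_c + q·N_q
     = 50 × 5.14 + 10.08 × 1
     = 257 + 10.08 = 267.08 kPa.

q_ult ≈ 265 kPa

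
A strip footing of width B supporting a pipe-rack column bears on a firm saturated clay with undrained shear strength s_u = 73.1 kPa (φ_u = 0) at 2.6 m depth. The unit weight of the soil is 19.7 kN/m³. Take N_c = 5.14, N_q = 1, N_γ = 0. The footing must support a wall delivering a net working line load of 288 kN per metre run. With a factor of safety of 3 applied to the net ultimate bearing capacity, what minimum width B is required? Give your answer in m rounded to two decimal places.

q = γ·D_f = 19.7 × 2.6 = 51.22 kPa.
c·N_c = 73.1 × 5.14 = 375.73 kPa
q·N_q = 51.22 × 1 = 51.22 kPa
q_ult = 375.73 + 51.22 = 426.95 kPa.
For φ = 0 the ½γBN_γ term vanishes, so q_ult is independent of B. q_net = 426.95 − 51.22 = 375.73 kPa; q_all(net) = 375.73/3 = 125.24 kPa.
Required width B = w / q_all(net) = 288 / 125.24 = 2.299 m.

B = 2.30 m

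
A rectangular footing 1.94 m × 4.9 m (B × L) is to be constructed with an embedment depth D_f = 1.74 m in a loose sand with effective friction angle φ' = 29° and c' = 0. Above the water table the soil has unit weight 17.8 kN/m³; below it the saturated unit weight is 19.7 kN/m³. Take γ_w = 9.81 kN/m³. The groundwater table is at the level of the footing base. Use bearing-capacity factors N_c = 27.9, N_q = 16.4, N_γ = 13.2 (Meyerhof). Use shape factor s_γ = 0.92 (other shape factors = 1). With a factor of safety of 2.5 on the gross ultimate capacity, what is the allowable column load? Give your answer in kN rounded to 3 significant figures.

Effective surcharge at the founding depth q = γ·D_f = 17.8 × 1.74 = 30.972 kPa.
The water table coincides with the base, so in the self-weight term γ → γ' = 9.89 kN/m³.
q_ult = q·N_q + 0.5·γ·B·N_γ·s_γ
     = 30.972 × 16.4 + 0.5 × 9.89 × 1.94 × 13.2 × 0.92
     = 507.94 + 116.5 = 624.44 kPa.
Gross allowable pressure q_all = 624.44 / 2.5 = 249.78 kPa.
Footing area = 9.506 m², so allowable column load = 249.78 × 9.506 = 2374.4 kN.

P_all ≈ 2370 kN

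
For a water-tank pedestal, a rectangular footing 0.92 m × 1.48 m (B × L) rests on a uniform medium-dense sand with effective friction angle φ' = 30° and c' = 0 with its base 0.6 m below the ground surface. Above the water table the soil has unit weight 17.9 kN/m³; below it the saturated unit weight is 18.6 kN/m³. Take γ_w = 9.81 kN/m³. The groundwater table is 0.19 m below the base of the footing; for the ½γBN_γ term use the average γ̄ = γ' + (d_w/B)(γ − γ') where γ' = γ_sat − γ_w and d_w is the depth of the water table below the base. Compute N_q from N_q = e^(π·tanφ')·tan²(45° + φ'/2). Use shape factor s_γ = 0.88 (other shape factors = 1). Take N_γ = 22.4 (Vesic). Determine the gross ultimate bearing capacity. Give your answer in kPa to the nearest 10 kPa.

q_ult ≈ 290 kPa

tan30° = 0.5774, so N_q = e^(π×0.5774)·tan²(60°) = 6.134 × 3.0 = 18.4.
q = γ·D_f = 17.9 × 0.6 = 10.74 kPa.
γ' = 8.79 kN/m³; averaging over the depth B below the base, γ̄ = γ' + (d_w/B)(γ − γ') = 10.671 kN/m³.
q·N_q = 10.74 × 18.401 = 197.63 kPa
0.5·γ·B·N_γ·s_γ = 0.5 × 10.671 × 0.92 × 22.4 × 0.88 = 96.763 kPa
q_ult = 197.63 + 96.763 = 294.39 kPa.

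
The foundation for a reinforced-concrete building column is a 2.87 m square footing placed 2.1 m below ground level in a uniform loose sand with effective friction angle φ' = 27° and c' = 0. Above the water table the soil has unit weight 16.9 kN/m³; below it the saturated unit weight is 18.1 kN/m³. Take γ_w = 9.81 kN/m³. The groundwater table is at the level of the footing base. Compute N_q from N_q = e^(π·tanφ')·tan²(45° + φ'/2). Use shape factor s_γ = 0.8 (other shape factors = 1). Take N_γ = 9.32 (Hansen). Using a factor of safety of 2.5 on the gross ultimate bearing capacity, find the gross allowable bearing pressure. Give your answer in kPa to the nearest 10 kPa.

q_all ≈ 220 kPa

N_q = e^(π·tan27°)·tan²(58.5°) = 13.2.
Effective surcharge at the founding depth q = γ·D_f = 16.9 × 2.1 = 35.49 kPa.
The water table coincides with the base, so in the self-weight term γ → γ' = 8.29 kN/m³.
q_ult = q·N_q + 0.5·γ·B·N_γ·s_γ
     = 35.49 × 13.199 + 0.5 × 8.29 × 2.87 × 9.32 × 0.8
     = 468.44 + 88.698 = 557.14 kPa.
q_all = 557.14 / 2.5 = 222.85 kPa.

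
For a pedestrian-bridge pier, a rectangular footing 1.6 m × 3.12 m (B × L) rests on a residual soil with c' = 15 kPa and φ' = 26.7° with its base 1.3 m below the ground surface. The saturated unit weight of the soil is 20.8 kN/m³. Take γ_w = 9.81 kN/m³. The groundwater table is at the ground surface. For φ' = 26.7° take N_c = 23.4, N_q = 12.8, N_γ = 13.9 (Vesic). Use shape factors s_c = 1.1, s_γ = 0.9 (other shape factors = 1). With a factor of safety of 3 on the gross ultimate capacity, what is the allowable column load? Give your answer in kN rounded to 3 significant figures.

γ' = 20.8 − 9.81 = 10.99 kN/m³ (submerged throughout). q = 10.99 × 1.3 = 14.287 kPa; the same γ' applies in the ½γBN_γ term.
c·N_c·s_c = 15 × 23.4 × 1.1 = 386.1 kPa
q·N_q = 14.287 × 12.8 = 182.87 kPa
0.5·γ·B·N_γ·s_γ = 0.5 × 10.99 × 1.6 × 13.9 × 0.9 = 109.99 kPa
q_ult = 386.1 + 182.87 + 109.99 = 678.96 kPa.
Gross allowable pressure q_all = 678.96 / 3 = 226.32 kPa.
Footing area = 4.992 m², so allowable column load = 226.32 × 4.992 = 1129.8 kN.

P_all ≈ 1130 kN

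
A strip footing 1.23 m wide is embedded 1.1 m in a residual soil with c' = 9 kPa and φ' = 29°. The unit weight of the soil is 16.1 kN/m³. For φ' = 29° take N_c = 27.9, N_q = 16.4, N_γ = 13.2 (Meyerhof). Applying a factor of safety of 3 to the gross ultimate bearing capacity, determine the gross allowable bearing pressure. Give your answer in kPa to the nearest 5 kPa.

q_all ≈ 225 kPa

Effective surcharge at the founding depth q = γ·D_f = 16.1 × 1.1 = 17.71 kPa.
q_ult = c·N_c + q·N_q + 0.5·γ·B·N_γ
     = 9 × 27.9 + 17.71 × 16.4 + 0.5 × 16.1 × 1.23 × 13.2
     = 251.1 + 290.44 + 130.7 = 672.24 kPa.
q_all = q_ult / FS = 672.24 / 3 = 224.08 kPa.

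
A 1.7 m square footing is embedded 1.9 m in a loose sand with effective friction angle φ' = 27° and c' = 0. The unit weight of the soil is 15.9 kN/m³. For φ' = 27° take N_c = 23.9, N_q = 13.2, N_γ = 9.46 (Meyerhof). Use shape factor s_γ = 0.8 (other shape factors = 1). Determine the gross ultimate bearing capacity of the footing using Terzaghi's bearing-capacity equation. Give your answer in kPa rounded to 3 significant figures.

q_ult ≈ 501 kPa

q = γ·D_f = 15.9 × 1.9 = 30.21 kPa.
q·N_q = 30.21 × 13.2 = 398.77 kPa
0.5·γ·B·N_γ·s_γ = 0.5 × 15.9 × 1.7 × 9.46 × 0.8 = 102.28 kPa
q_ult = 398.77 + 102.28 = 501.05 kPa.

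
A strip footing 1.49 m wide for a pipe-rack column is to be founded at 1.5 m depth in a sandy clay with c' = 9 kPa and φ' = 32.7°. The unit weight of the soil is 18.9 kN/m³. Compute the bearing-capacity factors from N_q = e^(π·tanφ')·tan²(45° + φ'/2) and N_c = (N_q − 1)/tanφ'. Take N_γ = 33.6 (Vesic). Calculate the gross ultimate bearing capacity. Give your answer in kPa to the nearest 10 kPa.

tan32.7° = 0.642, so N_q = e^(π×0.642)·tan²(61.35°) = 7.515 × 3.35 = 25.18.
N_c = (25.18 − 1)/tan32.7° = 37.66.
q = γ·D_f = 18.9 × 1.5 = 28.35 kPa.
c·N_c = 9 × 37.657 = 338.91 kPa
q·N_q = 28.35 × 25.175 = 713.71 kPa
0.5·γ·B·N_γ = 0.5 × 18.9 × 1.49 × 33.6 = 473.1 kPa
q_ult = 338.91 + 713.71 + 473.1 = 1525.7 kPa.

q_ult ≈ 1530 kPa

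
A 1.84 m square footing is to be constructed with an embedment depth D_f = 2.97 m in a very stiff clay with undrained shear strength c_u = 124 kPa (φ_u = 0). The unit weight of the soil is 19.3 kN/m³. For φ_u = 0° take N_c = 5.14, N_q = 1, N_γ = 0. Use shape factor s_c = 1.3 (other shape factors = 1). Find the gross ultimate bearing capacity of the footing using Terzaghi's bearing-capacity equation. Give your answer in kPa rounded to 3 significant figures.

q_ult ≈ 886 kPa

Effective surcharge at the founding depth q = γ·D_f = 19.3 × 2.97 = 57.321 kPa.
q_ult = c·N_c·s_c + q·N_q
     = 124 × 5.14 × 1.3 + 57.321 × 1
     = 828.57 + 57.321 = 885.89 kPa.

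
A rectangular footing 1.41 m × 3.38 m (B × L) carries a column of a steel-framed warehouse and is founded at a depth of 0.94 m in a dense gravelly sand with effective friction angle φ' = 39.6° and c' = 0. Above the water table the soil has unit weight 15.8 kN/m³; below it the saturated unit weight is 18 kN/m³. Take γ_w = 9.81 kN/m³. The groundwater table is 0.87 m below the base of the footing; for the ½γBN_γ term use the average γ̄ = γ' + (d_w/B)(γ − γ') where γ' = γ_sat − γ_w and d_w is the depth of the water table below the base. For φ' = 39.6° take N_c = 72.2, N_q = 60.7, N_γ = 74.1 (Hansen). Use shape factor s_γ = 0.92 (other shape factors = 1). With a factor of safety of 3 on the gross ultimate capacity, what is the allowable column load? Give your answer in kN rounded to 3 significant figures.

P_all ≈ 2420 kN

q = γ·D_f = 15.8 × 0.94 = 14.852 kPa.
γ' = 8.19 kN/m³; averaging over the depth B below the base, γ̄ = γ' + (d_w/B)(γ − γ') = 12.886 kN/m³.
q·N_q = 14.852 × 60.7 = 901.52 kPa
0.5·γ·B·N_γ·s_γ = 0.5 × 12.886 × 1.41 × 74.1 × 0.92 = 619.29 kPa
q_ult = 901.52 + 619.29 = 1520.8 kPa.
Gross allowable pressure q_all = 1520.8 / 3 = 506.94 kPa.
Footing area = 4.7658 m², so allowable column load = 506.94 × 4.7658 = 2416 kN.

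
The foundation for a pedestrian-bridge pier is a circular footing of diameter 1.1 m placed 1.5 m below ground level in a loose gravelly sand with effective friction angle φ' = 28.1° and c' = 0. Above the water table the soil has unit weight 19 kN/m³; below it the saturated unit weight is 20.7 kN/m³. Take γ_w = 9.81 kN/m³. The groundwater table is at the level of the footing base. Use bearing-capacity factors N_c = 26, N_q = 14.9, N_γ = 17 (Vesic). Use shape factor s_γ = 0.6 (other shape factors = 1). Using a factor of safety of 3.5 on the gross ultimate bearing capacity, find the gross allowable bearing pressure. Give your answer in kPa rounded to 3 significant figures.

q_all ≈ 139 kPa

q = γ·D_f = 19 × 1.5 = 28.5 kPa.
For the ½γBN_γ term take γ' = 20.7 − 9.81 = 10.89 kN/m³ (soil below base is submerged).
q·N_q = 28.5 × 14.9 = 424.65 kPa
0.5·γ·B·N_γ·s_γ = 0.5 × 10.89 × 1.1 × 17 × 0.6 = 61.093 kPa
q_ult = 424.65 + 61.093 = 485.74 kPa.
q_all = 485.74 / 3.5 = 138.78 kPa.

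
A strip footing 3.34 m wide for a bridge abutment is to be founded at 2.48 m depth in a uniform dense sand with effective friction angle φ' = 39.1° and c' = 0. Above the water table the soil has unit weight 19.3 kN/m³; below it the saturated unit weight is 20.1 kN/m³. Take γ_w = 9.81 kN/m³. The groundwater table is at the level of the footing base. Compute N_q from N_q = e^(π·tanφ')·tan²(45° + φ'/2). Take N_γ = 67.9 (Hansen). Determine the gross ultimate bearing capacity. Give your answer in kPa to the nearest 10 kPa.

tan39.1° = 0.8127, so N_q = e^(π×0.8127)·tan²(64.55°) = 12.847 × 4.415 = 56.72.
q = γ·D_f = 19.3 × 2.48 = 47.864 kPa.
For the ½γBN_γ term take γ' = 20.1 − 9.81 = 10.29 kN/m³ (soil below base is submerged).
q·N_q = 47.864 × 56.723 = 2715 kPa
0.5·γ·B·N_γ = 0.5 × 10.29 × 3.34 × 67.9 = 1166.8 kPa
q_ult = 2715 + 1166.8 = 3881.8 kPa.

q_ult ≈ 3880 kPa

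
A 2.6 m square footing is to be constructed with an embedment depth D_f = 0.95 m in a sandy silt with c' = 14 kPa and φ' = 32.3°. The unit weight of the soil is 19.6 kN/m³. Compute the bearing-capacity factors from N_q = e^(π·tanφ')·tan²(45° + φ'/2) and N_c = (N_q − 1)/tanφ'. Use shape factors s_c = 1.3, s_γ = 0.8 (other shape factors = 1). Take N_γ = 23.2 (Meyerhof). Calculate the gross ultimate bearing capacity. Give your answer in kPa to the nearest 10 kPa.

q_ult ≈ 1580 kPa

tan32.3° = 0.6322, so N_q = e^(π×0.6322)·tan²(61.15°) = 7.287 × 3.295 = 24.01.
N_c = (24.01 − 1)/tan32.3° = 36.4.
q = γ·D_f = 19.6 × 0.95 = 18.62 kPa.
c·N_c·s_c = 14 × 36.398 × 1.3 = 662.45 kPa
q·N_q = 18.62 × 24.01 = 447.06 kPa
0.5·γ·B·N_γ·s_γ = 0.5 × 19.6 × 2.6 × 23.2 × 0.8 = 472.91 kPa
q_ult = 662.45 + 447.06 + 472.91 = 1582.4 kPa.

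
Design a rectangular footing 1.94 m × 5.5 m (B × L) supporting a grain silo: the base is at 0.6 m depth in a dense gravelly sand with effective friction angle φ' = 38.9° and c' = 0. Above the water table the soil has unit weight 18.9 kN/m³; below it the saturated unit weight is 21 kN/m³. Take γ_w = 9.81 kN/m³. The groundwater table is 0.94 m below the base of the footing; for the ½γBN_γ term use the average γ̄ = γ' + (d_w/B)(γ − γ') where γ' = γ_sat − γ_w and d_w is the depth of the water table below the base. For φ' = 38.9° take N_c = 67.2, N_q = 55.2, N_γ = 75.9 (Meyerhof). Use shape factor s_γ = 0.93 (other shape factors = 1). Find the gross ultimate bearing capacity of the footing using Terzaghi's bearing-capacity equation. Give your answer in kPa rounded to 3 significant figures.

q = γ·D_f = 18.9 × 0.6 = 11.34 kPa.
γ' = 11.19 kN/m³; averaging over the depth B below the base, γ̄ = γ' + (d_w/B)(γ − γ') = 14.926 kN/m³.
q·N_q = 11.34 × 55.2 = 625.97 kPa
0.5·γ·B·N_γ·s_γ = 0.5 × 14.926 × 1.94 × 75.9 × 0.93 = 1022 kPa
q_ult = 625.97 + 1022 = 1647.9 kPa.

q_ult ≈ 1650 kPa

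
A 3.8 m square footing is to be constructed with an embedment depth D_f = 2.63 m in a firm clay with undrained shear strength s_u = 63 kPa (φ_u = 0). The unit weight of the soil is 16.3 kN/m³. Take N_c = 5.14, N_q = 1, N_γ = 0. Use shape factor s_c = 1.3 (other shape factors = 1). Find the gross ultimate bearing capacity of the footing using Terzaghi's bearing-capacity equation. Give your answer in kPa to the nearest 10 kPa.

Overburden at base level: q = 16.3 × 2.63 = 42.869 kPa.
Cohesion term c·N_c·s_c = 63 × 5.14 × 1.3 = 420.97 kPa; surcharge term q·N_q = 42.869 × 1 = 42.869 kPa.
q_ult = 420.97 + 42.869 = 463.84 kPa.

q_ult ≈ 460 kPa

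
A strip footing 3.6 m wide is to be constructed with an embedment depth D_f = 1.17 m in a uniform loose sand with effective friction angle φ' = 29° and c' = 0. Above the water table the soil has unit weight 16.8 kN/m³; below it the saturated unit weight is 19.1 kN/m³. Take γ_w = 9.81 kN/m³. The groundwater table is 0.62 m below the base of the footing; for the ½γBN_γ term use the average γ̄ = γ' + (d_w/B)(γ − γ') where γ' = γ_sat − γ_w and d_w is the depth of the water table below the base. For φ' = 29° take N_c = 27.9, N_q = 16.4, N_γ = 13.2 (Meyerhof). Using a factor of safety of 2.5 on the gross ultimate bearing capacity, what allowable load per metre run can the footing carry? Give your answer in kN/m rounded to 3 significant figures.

Overburden at base level: q = 16.8 × 1.17 = 19.656 kPa.
The water table is 0.62 m below the base (< B = 3.6 m), so the ½γBN_γ term uses γ̄ = γ' + (d_w/B)(γ − γ') = 9.29 + (0.62/3.6)(16.8 − 9.29) = 10.583 kN/m³.
Surcharge term q·N_q = 19.656 × 16.4 = 322.36 kPa; self-weight term 0.5·γ·B·N_γ = 0.5 × 10.583 × 3.6 × 13.2 = 251.46 kPa.
q_ult = 322.36 + 251.46 = 573.82 kPa.
Gross allowable pressure q_all = 573.82 / 2.5 = 229.53 kPa.
Allowable wall load = q_all × B = 229.53 × 3.6 = 826.3 kN per metre run.

≈ 826 kN/m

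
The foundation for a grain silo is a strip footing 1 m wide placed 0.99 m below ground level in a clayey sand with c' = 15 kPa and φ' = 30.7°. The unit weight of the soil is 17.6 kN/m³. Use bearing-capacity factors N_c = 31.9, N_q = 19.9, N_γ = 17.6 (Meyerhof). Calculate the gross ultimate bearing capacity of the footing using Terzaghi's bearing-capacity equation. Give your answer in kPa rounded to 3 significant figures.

Overburden at base level: q = 17.6 × 0.99 = 17.424 kPa.
Cohesion term c·N_c = 15 × 31.9 = 478.5 kPa; surcharge term q·N_q = 17.424 × 19.9 = 346.74 kPa; self-weight term 0.5·γ·B·N_γ = 0.5 × 17.6 × 1 × 17.6 = 154.88 kPa.
q_ult = 478.5 + 346.74 + 154.88 = 980.12 kPa.

q_ult ≈ 980 kPa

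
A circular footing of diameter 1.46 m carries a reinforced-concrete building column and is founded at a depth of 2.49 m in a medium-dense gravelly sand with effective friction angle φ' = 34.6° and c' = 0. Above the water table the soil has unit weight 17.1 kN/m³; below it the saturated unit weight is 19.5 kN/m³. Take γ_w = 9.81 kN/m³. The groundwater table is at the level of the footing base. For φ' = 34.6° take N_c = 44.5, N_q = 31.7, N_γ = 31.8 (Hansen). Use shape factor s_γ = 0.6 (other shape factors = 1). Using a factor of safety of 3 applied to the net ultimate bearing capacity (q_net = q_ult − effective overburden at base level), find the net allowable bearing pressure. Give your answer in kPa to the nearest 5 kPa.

q_all(net) ≈ 480 kPa

Effective surcharge at the founding depth q = γ·D_f = 17.1 × 2.49 = 42.579 kPa.
The water table coincides with the base, so in the self-weight term γ → γ' = 9.69 kN/m³.
q_ult = q·N_q + 0.5·γ·B·N_γ·s_γ
     = 42.579 × 31.7 + 0.5 × 9.69 × 1.46 × 31.8 × 0.6
     = 1349.8 + 134.97 = 1484.7 kPa.
Net ultimate: q_net = 1484.7 − 42.579 = 1442.1 kPa.
q_all(net) = 1442.1 / 3 = 480.71 kPa.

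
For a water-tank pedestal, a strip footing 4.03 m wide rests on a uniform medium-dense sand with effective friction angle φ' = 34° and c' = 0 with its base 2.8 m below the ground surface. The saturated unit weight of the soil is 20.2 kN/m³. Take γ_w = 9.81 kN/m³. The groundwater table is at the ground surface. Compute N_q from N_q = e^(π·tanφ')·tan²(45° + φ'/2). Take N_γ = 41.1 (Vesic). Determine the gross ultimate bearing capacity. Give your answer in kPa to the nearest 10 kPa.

tan34° = 0.6745, so N_q = e^(π×0.6745)·tan²(62°) = 8.323 × 3.537 = 29.44.
With the water table at the surface the whole profile is submerged: γ' = 20.2 − 9.81 = 10.39 kN/m³, so q = γ'·D_f = 29.092 kPa; the same γ' applies in the ½γBN_γ term.
q_ult = q·N_q + 0.5·γ·B·N_γ
     = 29.092 × 29.44 + 0.5 × 10.39 × 4.03 × 41.1
     = 856.46 + 860.46 = 1716.9 kPa.

q_ult ≈ 1720 kPa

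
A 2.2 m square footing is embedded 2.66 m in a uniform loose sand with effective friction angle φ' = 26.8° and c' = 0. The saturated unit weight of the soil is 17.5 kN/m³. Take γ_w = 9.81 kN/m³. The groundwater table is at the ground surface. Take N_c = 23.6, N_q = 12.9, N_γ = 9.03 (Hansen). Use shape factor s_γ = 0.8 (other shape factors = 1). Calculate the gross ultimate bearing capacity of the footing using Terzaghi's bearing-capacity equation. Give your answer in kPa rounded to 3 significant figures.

γ' = 17.5 − 9.81 = 7.69 kN/m³ (submerged throughout). q = 7.69 × 2.66 = 20.455 kPa; the same γ' applies in the ½γBN_γ term.
q·N_q = 20.455 × 12.9 = 263.87 kPa
0.5·γ·B·N_γ·s_γ = 0.5 × 7.69 × 2.2 × 9.03 × 0.8 = 61.108 kPa
q_ult = 263.87 + 61.108 = 324.98 kPa.

q_ult ≈ 325 kPa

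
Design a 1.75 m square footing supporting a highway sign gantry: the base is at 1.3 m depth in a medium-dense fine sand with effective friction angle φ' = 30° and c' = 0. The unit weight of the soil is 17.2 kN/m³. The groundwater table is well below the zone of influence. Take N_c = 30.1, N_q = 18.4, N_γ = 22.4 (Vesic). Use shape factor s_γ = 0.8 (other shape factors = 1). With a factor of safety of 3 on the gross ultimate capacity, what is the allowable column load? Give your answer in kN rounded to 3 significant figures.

Effective surcharge at the founding depth q = γ·D_f = 17.2 × 1.3 = 22.36 kPa.
q_ult = q·N_q + 0.5·γ·B·N_γ·s_γ
     = 22.36 × 18.4 + 0.5 × 17.2 × 1.75 × 22.4 × 0.8
     = 411.42 + 269.7 = 681.12 kPa.
Gross allowable pressure q_all = 681.12 / 3 = 227.04 kPa.
Footing area = 3.0625 m², so allowable column load = 227.04 × 3.0625 = 695.31 kN.

P_all ≈ 695 kN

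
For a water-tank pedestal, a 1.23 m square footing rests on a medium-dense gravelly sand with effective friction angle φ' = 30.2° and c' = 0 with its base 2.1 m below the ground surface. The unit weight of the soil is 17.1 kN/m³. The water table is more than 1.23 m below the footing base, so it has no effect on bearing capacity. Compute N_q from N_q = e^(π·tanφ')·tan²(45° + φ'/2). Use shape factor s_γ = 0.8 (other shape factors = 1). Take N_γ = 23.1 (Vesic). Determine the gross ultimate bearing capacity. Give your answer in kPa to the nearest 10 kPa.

q_ult ≈ 870 kPa

tan30.2° = 0.582, so N_q = e^(π×0.582)·tan²(60.1°) = 6.224 × 3.024 = 18.82.
q = γ·D_f = 17.1 × 2.1 = 35.91 kPa.
q·N_q = 35.91 × 18.824 = 675.97 kPa
0.5·γ·B·N_γ·s_γ = 0.5 × 17.1 × 1.23 × 23.1 × 0.8 = 194.34 kPa
q_ult = 675.97 + 194.34 = 870.31 kPa.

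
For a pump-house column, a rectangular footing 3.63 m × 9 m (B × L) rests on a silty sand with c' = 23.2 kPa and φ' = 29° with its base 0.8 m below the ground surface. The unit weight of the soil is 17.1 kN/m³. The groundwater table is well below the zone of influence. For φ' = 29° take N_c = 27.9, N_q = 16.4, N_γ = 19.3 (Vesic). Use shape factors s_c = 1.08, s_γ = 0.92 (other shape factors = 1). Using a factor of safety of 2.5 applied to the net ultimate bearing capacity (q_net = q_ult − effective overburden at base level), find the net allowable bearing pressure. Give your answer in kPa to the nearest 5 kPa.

q_all(net) ≈ 585 kPa

q = γ·D_f = 17.1 × 0.8 = 13.68 kPa.
c·N_c·s_c = 23.2 × 27.9 × 1.08 = 699.06 kPa
q·N_q = 13.68 × 16.4 = 224.35 kPa
0.5·γ·B·N_γ·s_γ = 0.5 × 17.1 × 3.63 × 19.3 × 0.92 = 551.08 kPa
q_ult = 699.06 + 224.35 + 551.08 = 1474.5 kPa.
Net ultimate: q_net = 1474.5 − 13.68 = 1460.8 kPa.
q_all(net) = 1460.8 / 2.5 = 584.33 kPa.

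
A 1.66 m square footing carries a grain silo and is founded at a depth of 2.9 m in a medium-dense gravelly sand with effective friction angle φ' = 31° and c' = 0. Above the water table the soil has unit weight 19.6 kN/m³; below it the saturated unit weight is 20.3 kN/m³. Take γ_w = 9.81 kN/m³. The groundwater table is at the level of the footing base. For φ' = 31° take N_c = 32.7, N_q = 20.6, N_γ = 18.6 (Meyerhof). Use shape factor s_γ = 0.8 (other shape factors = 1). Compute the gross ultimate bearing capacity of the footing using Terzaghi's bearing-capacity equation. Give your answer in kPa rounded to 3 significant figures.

q = γ·D_f = 19.6 × 2.9 = 56.84 kPa.
For the ½γBN_γ term take γ' = 20.3 − 9.81 = 10.49 kN/m³ (soil below base is submerged).
q·N_q = 56.84 × 20.6 = 1170.9 kPa
0.5·γ·B·N_γ·s_γ = 0.5 × 10.49 × 1.66 × 18.6 × 0.8 = 129.56 kPa
q_ult = 1170.9 + 129.56 = 1300.5 kPa.

q_ult ≈ 1300 kPa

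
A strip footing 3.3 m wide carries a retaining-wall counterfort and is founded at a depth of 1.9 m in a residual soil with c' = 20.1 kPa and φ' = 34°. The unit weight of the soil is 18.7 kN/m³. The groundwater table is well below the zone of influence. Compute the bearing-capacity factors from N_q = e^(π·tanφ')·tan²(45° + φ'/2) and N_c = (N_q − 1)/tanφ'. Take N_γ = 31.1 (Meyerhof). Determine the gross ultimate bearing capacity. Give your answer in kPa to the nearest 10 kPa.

q_ult ≈ 2850 kPa

tan34° = 0.6745, so N_q = e^(π×0.6745)·tan²(62°) = 8.323 × 3.537 = 29.44.
N_c = (29.44 − 1)/tan34° = 42.16.
Effective surcharge at the founding depth q = γ·D_f = 18.7 × 1.9 = 35.53 kPa.
q_ult = c·N_c + q·N_q + 0.5·γ·B·N_γ
     = 20.1 × 42.164 + 35.53 × 29.44 + 0.5 × 18.7 × 3.3 × 31.1
     = 847.49 + 1046 + 959.59 = 2853.1 kPa.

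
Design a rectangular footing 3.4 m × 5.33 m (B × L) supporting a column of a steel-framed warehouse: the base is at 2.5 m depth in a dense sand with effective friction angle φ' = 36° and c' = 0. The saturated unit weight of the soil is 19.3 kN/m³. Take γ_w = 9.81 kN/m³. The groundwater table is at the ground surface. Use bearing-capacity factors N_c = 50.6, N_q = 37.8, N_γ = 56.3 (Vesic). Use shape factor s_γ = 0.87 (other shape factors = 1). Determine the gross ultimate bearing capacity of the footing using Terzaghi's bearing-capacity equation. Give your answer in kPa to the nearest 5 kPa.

With the water table at the surface the whole profile is submerged: γ' = 19.3 − 9.81 = 9.49 kN/m³, so q = γ'·D_f = 23.725 kPa; the same γ' applies in the ½γBN_γ term.
q_ult = q·N_q + 0.5·γ·B·N_γ·s_γ
     = 23.725 × 37.8 + 0.5 × 9.49 × 3.4 × 56.3 × 0.87
     = 896.8 + 790.21 = 1687 kPa.

q_ult ≈ 1685 kPa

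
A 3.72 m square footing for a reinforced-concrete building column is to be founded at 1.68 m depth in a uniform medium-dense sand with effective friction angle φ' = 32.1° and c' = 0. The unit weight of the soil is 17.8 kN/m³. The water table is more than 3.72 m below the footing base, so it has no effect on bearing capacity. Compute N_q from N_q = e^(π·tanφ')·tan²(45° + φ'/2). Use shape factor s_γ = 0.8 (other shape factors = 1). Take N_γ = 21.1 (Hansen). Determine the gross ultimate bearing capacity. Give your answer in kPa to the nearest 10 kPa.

q_ult ≈ 1260 kPa

tan32.1° = 0.6273, so N_q = e^(π×0.6273)·tan²(61.05°) = 7.176 × 3.268 = 23.45.
Effective surcharge at the founding depth q = γ·D_f = 17.8 × 1.68 = 29.904 kPa.
q_ult = q·N_q + 0.5·γ·B·N_γ·s_γ
     = 29.904 × 23.451 + 0.5 × 17.8 × 3.72 × 21.1 × 0.8
     = 701.27 + 558.86 = 1260.1 kPa.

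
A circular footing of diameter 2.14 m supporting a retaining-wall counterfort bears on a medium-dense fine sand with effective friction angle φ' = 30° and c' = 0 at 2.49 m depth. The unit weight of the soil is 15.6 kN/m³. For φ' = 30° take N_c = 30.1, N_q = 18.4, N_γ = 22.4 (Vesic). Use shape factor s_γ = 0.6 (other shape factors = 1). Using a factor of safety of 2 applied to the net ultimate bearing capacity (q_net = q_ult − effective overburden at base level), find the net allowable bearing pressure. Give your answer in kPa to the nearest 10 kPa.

q_all(net) ≈ 450 kPa

Overburden at base level: q = 15.6 × 2.49 = 38.844 kPa.
Surcharge term q·N_q = 38.844 × 18.4 = 714.73 kPa; self-weight term 0.5·γ·B·N_γ·s_γ = 0.5 × 15.6 × 2.14 × 22.4 × 0.6 = 224.34 kPa.
q_ult = 714.73 + 224.34 = 939.07 kPa.
Net ultimate: q_net = 939.07 − 38.844 = 900.23 kPa.
q_all(net) = 900.23 / 2 = 450.11 kPa.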